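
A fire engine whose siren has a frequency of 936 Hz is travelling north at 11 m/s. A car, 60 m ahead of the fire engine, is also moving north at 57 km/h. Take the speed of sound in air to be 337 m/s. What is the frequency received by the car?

922 Hz

57 km/h = 15.83 m/s.
The car is ahead, so the fire engine is moving toward it while the car is moving away from the fire engine.
With source approaching and observer receding, f' = f · (v − v_o)/(v − v_s).
f' = 936 × (337 − 15.83)/(337 − 11) = 936 × 321.17/326 ≈ 922 Hz.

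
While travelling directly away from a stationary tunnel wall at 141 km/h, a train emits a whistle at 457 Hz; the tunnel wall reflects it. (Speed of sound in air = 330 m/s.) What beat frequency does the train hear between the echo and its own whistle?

141 km/h = 39.17 m/s.
The tunnel wall receives the sound from a moving source: f₁ = f₀ · v/(v + v_e) = 457 × 330/369.17 ≈ 408.5 Hz.
On the return leg the train is a moving observer: f₂ = f₁ · (v − v_e)/v = 408.5 × 290.83/330 ≈ 360.0 Hz.
Beat against the emitted tone: |f₂ − f₀| = 2v_e·f₀/(v + v_e) = 2 × 39.17 × 457/369.17 ≈ 97 Hz.

97 Hz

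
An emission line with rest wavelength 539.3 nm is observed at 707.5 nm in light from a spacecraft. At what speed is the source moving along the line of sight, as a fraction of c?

0.265

λ'/λ₀ = 1.3119 > 1 (redshift), so the source is receding.
λ'/λ₀ = √((1 + β)/(1 − β)) for a receding source ⇒ β = (r² − 1)/(r² + 1) with r = λ'/λ₀.
β = (1.7210 − 1)/(1.7210 + 1) ≈ 0.265.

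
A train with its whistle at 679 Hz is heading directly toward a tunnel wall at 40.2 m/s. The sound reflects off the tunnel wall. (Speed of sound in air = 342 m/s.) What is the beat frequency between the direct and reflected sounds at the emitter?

The tunnel wall receives the sound from a moving source: f₁ = f₀ · v/(v − v_e) = 679 × 342/301.8 ≈ 769.4 Hz.
On the return leg the train is a moving observer: f₂ = f₁ · (v + v_e)/v = 769.4 × 382.2/342 ≈ 859.9 Hz.
Beat against the emitted tone: |f₂ − f₀| = 2v_e·f₀/(v − v_e) = 2 × 40.2 × 679/301.8 ≈ 181 Hz.

181 Hz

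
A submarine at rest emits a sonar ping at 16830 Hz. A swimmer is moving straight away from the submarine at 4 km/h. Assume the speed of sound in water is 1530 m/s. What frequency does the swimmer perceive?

4 km/h = 1.111 m/s.
Moving observer, stationary source: f' = f · (v − v_o)/v.
f' = 16830 × (1530 − 1.111)/1530 = 16830 × 1528.9/1530 ≈ 16818 Hz.

16818 Hz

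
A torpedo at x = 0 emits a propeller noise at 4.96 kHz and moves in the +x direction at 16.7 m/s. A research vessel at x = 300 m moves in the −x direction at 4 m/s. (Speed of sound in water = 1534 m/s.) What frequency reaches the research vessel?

5.03 kHz

The observer lies on the +x side, so the source is heading toward the observer and the observer is heading toward the source.
General Doppler shift: f' = f · (v + v_o)/(v − v_s).
f' = 4.96 × (1534 + 4)/(1534 − 16.7) = 4.96 × 1538/1517.3 ≈ 5.03 kHz.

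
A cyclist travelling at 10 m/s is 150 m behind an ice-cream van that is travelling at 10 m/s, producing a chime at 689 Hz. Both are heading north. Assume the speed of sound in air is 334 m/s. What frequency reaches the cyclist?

689 Hz

The cyclist is behind, so the ice-cream van is moving away from it while the cyclist is moving toward the ice-cream van.
Both move, so f' = f · (v + v_o)/(v + v_s).
f' = 689 × (334 + 10)/(334 + 10) = 689 × 344/344 ≈ 689 Hz.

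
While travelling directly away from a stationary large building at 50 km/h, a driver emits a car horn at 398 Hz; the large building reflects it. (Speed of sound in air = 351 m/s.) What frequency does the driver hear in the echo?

368 Hz

50 km/h = 13.89 m/s.
The large building receives the sound from a moving source: f₁ = f₀ · v/(v + v_e) = 398 × 351/364.89 ≈ 383 Hz.
On the return leg the driver is a moving observer: f₂ = f₁ · (v − v_e)/v = 383 × 337.11/351 ≈ 368 Hz.
Equivalently f₂ = f₀ · (v − v_e)/(v + v_e).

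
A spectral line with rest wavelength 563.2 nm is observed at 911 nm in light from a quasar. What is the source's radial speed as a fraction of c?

λ'/λ₀ = 1.6175 > 1 (redshift), so the source is receding.
λ'/λ₀ = √((1 + β)/(1 − β)) for a receding source ⇒ β = (r² − 1)/(r² + 1) with r = λ'/λ₀.
β = (2.6164 − 1)/(2.6164 + 1) ≈ 0.447.

0.447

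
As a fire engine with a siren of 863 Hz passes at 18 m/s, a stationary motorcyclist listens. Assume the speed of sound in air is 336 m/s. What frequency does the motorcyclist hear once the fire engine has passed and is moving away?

Receding: f₂ = f · v/(v + v_s) = 863 × 336/354 ≈ 819 Hz.

819 Hz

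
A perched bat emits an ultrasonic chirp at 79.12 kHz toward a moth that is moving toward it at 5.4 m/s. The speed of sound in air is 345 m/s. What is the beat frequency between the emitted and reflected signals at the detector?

At the moth (a moving observer), f₁ = f₀ · (v + u)/v = 79.12 × 350.4/345 ≈ 80.36 kHz.
On reflection it acts as a source moving toward the stationary detector: f₂ = f₁ · v/(v − u) = 80.36 × 345/339.6 ≈ 81.64 kHz.
Equivalently f₂ = f₀ · (v + u)/(v − u).
Beat frequency (with f₀ = 79120 Hz): |f₂ − f₀| = 2u·f₀/(v − u) = 2 × 5.4 × 79120/339.6 ≈ 2516 Hz.

2516 Hz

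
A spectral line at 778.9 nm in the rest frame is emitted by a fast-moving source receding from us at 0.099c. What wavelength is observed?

860.2 nm

Relativistic Doppler for wavelength: λ' = λ₀ · √((1 + β)/(1 − β)).
λ' = 778.9 × √(1.0990/0.9010) = 778.9 × 1.10443 ≈ 860.2 nm.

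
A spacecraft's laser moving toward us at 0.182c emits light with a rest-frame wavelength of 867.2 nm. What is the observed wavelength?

Relativistic Doppler for wavelength: λ' = λ₀ · √((1 − β)/(1 + β)).
λ' = 867.2 × √(0.8180/1.1820) = 867.2 × 0.83189 ≈ 721.4 nm.

721.4 nm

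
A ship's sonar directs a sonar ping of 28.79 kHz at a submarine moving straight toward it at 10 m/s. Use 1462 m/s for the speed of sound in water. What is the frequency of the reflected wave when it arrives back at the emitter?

29.2 kHz

At the submarine (a moving observer), f₁ = f₀ · (v + u)/v = 28.79 × 1472/1462 ≈ 29.0 kHz.
On reflection it acts as a source moving toward the stationary detector: f₂ = f₁ · v/(v − u) = 29.0 × 1462/1452 ≈ 29.2 kHz.
Equivalently f₂ = f₀ · (v + u)/(v − u).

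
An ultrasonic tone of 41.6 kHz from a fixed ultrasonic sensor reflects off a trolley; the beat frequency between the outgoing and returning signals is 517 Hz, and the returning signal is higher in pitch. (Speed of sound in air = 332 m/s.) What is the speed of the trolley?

Double Doppler shift off a moving reflector: f₂ = f₀ · (v + u)/(v − u) (u > 0 toward emitter).
Returning signal is higher, so f₂ = f₀ + Δf = 41600 + 517 = 42117 Hz.
Rearranging, u = v · (f₂ − f₀)/(f₂ + f₀) = 332 × 517/83717 ≈ 2.05 m/s.
So the trolley is moving at 2.05 m/s toward the emitter.

2.05 m/s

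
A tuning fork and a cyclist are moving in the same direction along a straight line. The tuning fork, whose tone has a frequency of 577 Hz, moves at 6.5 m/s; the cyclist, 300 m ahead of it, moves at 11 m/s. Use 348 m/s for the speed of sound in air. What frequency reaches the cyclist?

569 Hz

The cyclist is ahead, so the tuning fork is moving toward it while the cyclist is moving away from the tuning fork.
Both move, so f' = f · (v − v_o)/(v − v_s).
f' = 577 × (348 − 11)/(348 − 6.5) = 577 × 337/341.5 ≈ 569 Hz.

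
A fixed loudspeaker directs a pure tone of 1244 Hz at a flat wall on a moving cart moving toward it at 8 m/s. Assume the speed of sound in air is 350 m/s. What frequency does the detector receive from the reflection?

1302 Hz

At the flat wall on a moving cart (a moving observer), f₁ = f₀ · (v + u)/v = 1244 × 358/350 ≈ 1272 Hz.
On reflection it acts as a source moving toward the stationary detector: f₂ = f₁ · v/(v − u) = 1272 × 350/342 ≈ 1302 Hz.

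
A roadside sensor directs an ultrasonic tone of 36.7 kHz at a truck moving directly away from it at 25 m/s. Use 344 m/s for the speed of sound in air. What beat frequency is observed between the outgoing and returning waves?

4973 Hz

At the truck (a moving observer), f₁ = f₀ · (v − u)/v = 36.7 × 319/344 ≈ 34.03 kHz.
The reflection then acts as a moving source: f₂ = f₁ · v/(v + u) ≈ 31.73 kHz.
Equivalently f₂ = f₀ · (v − u)/(v + u).
Beat frequency (with f₀ = 36700 Hz): |f₂ − f₀| = 2u·f₀/(v + u) = 2 × 25 × 36700/369 ≈ 4973 Hz.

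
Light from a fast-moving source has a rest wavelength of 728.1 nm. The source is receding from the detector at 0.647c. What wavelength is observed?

1572.7 nm

Relativistic Doppler for wavelength: λ' = λ₀ · √((1 + β)/(1 − β)).
λ' = 728.1 × √(1.6470/0.3530) = 728.1 × 2.16003 ≈ 1572.7 nm.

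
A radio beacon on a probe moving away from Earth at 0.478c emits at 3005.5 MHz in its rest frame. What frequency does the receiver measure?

Relativistic Doppler for frequency: f' = f₀ · √((1 − β)/(1 + β)).
f' = 3005.5 × √(0.5220/1.4780) = 3005.5 × 0.59429 ≈ 1786.1 MHz.

1786.1 MHz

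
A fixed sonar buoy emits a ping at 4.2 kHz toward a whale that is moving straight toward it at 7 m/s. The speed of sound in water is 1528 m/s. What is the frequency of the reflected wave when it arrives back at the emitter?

4.24 kHz

At the whale (a moving observer), f₁ = f₀ · (v + u)/v = 4.2 × 1535/1528 ≈ 4.22 kHz.
The reflection then acts as a moving source: f₂ = f₁ · v/(v − u) ≈ 4.24 kHz.
Equivalently f₂ = f₀ · (v + u)/(v − u).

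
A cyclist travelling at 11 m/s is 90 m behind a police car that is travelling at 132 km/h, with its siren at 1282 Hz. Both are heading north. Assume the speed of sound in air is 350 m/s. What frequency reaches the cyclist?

132 km/h = 36.67 m/s.
The cyclist is behind, so the police car is moving away from it while the cyclist is moving toward the police car.
With source receding and observer approaching, f' = f · (v + v_o)/(v + v_s).
f' = 1282 × (350 + 11)/(350 + 36.67) = 1282 × 361/386.67 ≈ 1197 Hz.

1197 Hz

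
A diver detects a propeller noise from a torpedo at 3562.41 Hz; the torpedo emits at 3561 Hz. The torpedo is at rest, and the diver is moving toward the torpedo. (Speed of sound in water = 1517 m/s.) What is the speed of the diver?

0.60 m/s

f' = f · (v + v_o)/v ⇒ v_o = v · |f'/f − 1|.
v_o = 1517 × |3562.41/3561 − 1| = 1517 × 0.000396 ≈ 0.60 m/s.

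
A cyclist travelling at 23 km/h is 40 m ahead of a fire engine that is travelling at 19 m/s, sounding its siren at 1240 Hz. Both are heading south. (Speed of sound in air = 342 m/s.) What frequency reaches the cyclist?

23 km/h = 6.389 m/s.
The cyclist is ahead, so the fire engine is moving toward it while the cyclist is moving away from the fire engine.
Both move, so f' = f · (v − v_o)/(v − v_s).
f' = 1240 × (342 − 6.389)/(342 − 19) = 1240 × 335.61/323 ≈ 1288 Hz.

1288 Hz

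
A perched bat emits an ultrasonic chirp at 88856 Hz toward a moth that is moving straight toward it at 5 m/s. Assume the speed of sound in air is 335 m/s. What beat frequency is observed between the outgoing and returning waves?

2693 Hz

The moth first receives the wave as a moving observer: f₁ = f₀ · (v + u)/v = 88856 × (335 + 5)/335 ≈ 90182 Hz.
The reflection then acts as a moving source: f₂ = f₁ · v/(v − u) ≈ 91549 Hz.
Beat frequency: |f₂ − f₀| = 2u·f₀/(v − u) = 2 × 5 × 88856/330 ≈ 2693 Hz.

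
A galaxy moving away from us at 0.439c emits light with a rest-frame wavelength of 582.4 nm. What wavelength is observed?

Relativistic Doppler for wavelength: λ' = λ₀ · √((1 + β)/(1 − β)).
λ' = 582.4 × √(1.4390/0.5610) = 582.4 × 1.60158 ≈ 932.8 nm.

932.8 nm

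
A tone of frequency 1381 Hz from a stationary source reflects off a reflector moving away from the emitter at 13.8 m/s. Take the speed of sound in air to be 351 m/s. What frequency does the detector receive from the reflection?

The reflector first receives the wave as a moving observer: f₁ = f₀ · (v − u)/v = 1381 × (351 − 13.8)/351 ≈ 1327 Hz.
The reflection then acts as a moving source: f₂ = f₁ · v/(v + u) ≈ 1277 Hz.
Equivalently f₂ = f₀ · (v − u)/(v + u).

1277 Hz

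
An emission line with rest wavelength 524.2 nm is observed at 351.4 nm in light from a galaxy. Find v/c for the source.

λ'/λ₀ = 0.6704 < 1 (blueshift), so the source is approaching.
λ'/λ₀ = √((1 − β)/(1 + β)) for an approaching source ⇒ β = (1 − r²)/(1 + r²) with r = λ'/λ₀.
β = (1 − 0.4494)/(1 + 0.4494) ≈ 0.380.

0.380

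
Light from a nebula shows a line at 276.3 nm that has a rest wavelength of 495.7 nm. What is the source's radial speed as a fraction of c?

λ'/λ₀ = 0.5574 < 1 (blueshift), so the source is approaching.
λ'/λ₀ = √((1 − β)/(1 + β)) for an approaching source ⇒ β = (1 − r²)/(1 + r²) with r = λ'/λ₀.
β = (1 − 0.3107)/(1 + 0.3107) ≈ 0.526.

0.526c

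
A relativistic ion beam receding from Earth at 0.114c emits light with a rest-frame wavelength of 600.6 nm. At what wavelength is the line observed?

673.5 nm

Relativistic Doppler for wavelength: λ' = λ₀ · √((1 + β)/(1 − β)).
λ' = 600.6 × √(1.1140/0.8860) = 600.6 × 1.12131 ≈ 673.5 nm.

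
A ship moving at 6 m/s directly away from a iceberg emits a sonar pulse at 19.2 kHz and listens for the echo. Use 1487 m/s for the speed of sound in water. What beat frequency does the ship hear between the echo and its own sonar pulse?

154 Hz

The iceberg receives the sound from a moving source: f₁ = f₀ · v/(v + v_e) = 19.2 × 1487/1493 ≈ 19.1228 kHz.
On the return leg the ship is a moving observer: f₂ = f₁ · (v − v_e)/v = 19.1228 × 1481/1487 ≈ 19.0457 kHz.
Beat against the emitted tone (with f₀ = 19200 Hz): |f₂ − f₀| = 2v_e·f₀/(v + v_e) = 2 × 6 × 19200/1493 ≈ 154 Hz.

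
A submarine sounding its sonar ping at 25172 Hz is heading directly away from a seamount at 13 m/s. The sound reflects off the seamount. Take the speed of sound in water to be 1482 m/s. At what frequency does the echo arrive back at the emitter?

24734 Hz

The seamount receives the sound from a moving source: f₁ = f₀ · v/(v + v_e) = 25172 × 1482/1495 ≈ 24953 Hz.
On the return leg the submarine is a moving observer: f₂ = f₁ · (v − v_e)/v = 24953 × 1469/1482 ≈ 24734 Hz.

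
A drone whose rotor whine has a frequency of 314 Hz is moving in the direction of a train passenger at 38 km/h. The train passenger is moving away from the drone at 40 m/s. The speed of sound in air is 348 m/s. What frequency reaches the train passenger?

287 Hz

38 km/h = 10.56 m/s.
With source approaching and observer receding, f' = f · (v − v_o)/(v − v_s).
f' = 314 × (348 − 40)/(348 − 10.56) = 314 × 308/337.44 ≈ 287 Hz.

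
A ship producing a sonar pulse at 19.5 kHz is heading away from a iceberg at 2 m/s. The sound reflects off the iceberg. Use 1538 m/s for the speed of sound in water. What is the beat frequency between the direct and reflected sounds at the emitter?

50.6 Hz

The iceberg receives the sound from a moving source: f₁ = f₀ · v/(v + v_e) = 19.5 × 1538/1540 ≈ 19.4747 kHz.
On the return leg the ship is a moving observer: f₂ = f₁ · (v − v_e)/v = 19.4747 × 1536/1538 ≈ 19.4494 kHz.
Beat against the emitted tone (with f₀ = 19500 Hz): |f₂ − f₀| = 2v_e·f₀/(v + v_e) = 2 × 2 × 19500/1540 ≈ 50.6 Hz.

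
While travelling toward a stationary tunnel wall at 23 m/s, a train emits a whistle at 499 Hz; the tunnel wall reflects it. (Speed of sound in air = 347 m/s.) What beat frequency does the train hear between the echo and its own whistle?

The tunnel wall receives the sound from a moving source: f₁ = f₀ · v/(v − v_e) = 499 × 347/324 ≈ 534.4 Hz.
On the return leg the train is a moving observer: f₂ = f₁ · (v + v_e)/v = 534.4 × 370/347 ≈ 569.8 Hz.
Equivalently f₂ = f₀ · (v + v_e)/(v − v_e).
Beat against the emitted tone: |f₂ − f₀| = 2v_e·f₀/(v − v_e) = 2 × 23 × 499/324 ≈ 71 Hz.

71 Hz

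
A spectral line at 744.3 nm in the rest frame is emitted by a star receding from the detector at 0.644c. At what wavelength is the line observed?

1599.5 nm

Relativistic Doppler for wavelength: λ' = λ₀ · √((1 + β)/(1 − β)).
λ' = 744.3 × √(1.6440/0.3560) = 744.3 × 2.14895 ≈ 1599.5 nm.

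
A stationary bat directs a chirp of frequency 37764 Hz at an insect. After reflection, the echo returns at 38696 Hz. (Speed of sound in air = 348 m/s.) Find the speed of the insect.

4.2 m/s

Double Doppler shift off a moving reflector: f₂ = f₀ · (v + u)/(v − u) (u > 0 toward emitter).
Rearranging, u = v · (f₂ − f₀)/(f₂ + f₀) = 348 × 932/76460 ≈ 4.2 m/s.
So the insect is moving at 4.2 m/s toward the emitter.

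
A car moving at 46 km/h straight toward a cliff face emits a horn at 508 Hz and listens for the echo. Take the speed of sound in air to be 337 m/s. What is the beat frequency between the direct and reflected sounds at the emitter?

46 km/h = 12.78 m/s.
The cliff face receives the sound from a moving source: f₁ = f₀ · v/(v − v_e) = 508 × 337/324.22 ≈ 528.0 Hz.
On the return leg the car is a moving observer: f₂ = f₁ · (v + v_e)/v = 528.0 × 349.78/337 ≈ 548.0 Hz.
Equivalently f₂ = f₀ · (v + v_e)/(v − v_e).
Beat against the emitted tone: |f₂ − f₀| = 2v_e·f₀/(v − v_e) = 2 × 12.78 × 508/324.22 ≈ 40.0 Hz.

40.0 Hz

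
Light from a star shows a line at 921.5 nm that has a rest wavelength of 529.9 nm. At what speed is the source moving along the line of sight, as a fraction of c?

0.503c

λ'/λ₀ = 1.7390 > 1 (redshift), so the source is receding.
λ'/λ₀ = √((1 + β)/(1 − β)) for a receding source ⇒ β = (r² − 1)/(r² + 1) with r = λ'/λ₀.
β = (3.0241 − 1)/(3.0241 + 1) ≈ 0.503.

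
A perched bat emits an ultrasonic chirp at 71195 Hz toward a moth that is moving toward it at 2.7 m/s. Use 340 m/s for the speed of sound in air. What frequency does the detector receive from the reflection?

72335 Hz

The moth first receives the wave as a moving observer: f₁ = f₀ · (v + u)/v = 71195 × (340 + 2.7)/340 ≈ 71760 Hz.
The reflection then acts as a moving source: f₂ = f₁ · v/(v − u) ≈ 72335 Hz.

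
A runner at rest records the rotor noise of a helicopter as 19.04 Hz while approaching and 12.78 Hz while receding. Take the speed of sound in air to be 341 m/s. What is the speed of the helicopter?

67 m/s

f₁/f₂ = (v + v_s)/(v − v_s), so v_s = v · (f₁ − f₂)/(f₁ + f₂).
v_s = 341 × (19.04 − 12.78)/(19.04 + 12.78) = 341 × 6.26/31.82 ≈ 67 m/s.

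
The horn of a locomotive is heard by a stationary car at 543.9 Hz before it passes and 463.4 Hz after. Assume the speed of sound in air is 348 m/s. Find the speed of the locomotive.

f₁/f₂ = (v + v_s)/(v − v_s), so v_s = v · (f₁ − f₂)/(f₁ + f₂).
v_s = 348 × (543.9 − 463.4)/(543.9 + 463.4) = 348 × 80.5/1007.3 ≈ 28 m/s.

28 m/s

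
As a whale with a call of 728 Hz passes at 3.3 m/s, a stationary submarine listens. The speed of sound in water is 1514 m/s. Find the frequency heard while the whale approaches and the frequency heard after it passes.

730 Hz approaching; 726 Hz receding

Approaching: f₁ = f · v/(v − v_s) = 728 × 1514/1510.7 ≈ 730 Hz.
Receding: f₂ = f · v/(v + v_s) = 728 × 1514/1517.3 ≈ 726 Hz.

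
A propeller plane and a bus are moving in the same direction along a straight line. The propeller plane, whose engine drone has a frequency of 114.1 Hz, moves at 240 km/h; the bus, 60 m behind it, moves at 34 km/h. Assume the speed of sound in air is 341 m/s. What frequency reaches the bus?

240 km/h = 66.67 m/s; 34 km/h = 9.444 m/s.
The bus is behind, so the propeller plane is moving away from it while the bus is moving toward the propeller plane.
General Doppler shift: f' = f · (v + v_o)/(v + v_s).
f' = 114.1 × (341 + 9.444)/(341 + 66.67) = 114.1 × 350.44/407.67 ≈ 98 Hz.

98 Hz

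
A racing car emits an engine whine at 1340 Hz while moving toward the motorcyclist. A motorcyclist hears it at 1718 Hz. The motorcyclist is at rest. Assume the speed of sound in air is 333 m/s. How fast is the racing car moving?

f' = f · v/(v − v_s) ⇒ v_s = v · |1 − f/f'|.
v_s = 333 × |1 − 1340/1718| = 333 × 0.22 ≈ 73 m/s.

73 m/s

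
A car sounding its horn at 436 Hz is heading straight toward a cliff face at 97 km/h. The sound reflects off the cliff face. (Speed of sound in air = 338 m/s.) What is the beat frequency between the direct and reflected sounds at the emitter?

97 km/h = 26.94 m/s.
The cliff face receives the sound from a moving source: f₁ = f₀ · v/(v − v_e) = 436 × 338/311.06 ≈ 473.8 Hz.
On the return leg the car is a moving observer: f₂ = f₁ · (v + v_e)/v = 473.8 × 364.94/338 ≈ 511.5 Hz.
Beat against the emitted tone: |f₂ − f₀| = 2v_e·f₀/(v − v_e) = 2 × 26.94 × 436/311.06 ≈ 76 Hz.

76 Hz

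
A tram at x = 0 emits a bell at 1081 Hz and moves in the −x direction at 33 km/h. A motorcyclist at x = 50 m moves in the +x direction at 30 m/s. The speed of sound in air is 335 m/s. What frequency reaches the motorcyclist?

958 Hz

33 km/h = 9.167 m/s.
The observer lies on the +x side, so the source is heading away from the observer and the observer is heading away from the source.
General Doppler shift: f' = f · (v − v_o)/(v + v_s).
f' = 1081 × (335 − 30)/(335 + 9.167) = 1081 × 305/344.17 ≈ 958 Hz.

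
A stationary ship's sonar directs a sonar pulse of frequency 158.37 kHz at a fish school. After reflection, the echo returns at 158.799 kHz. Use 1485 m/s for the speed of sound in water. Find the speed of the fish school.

2.01 m/s

Double Doppler shift off a moving reflector: f₂ = f₀ · (v + u)/(v − u) (u > 0 toward emitter).
Rearranging, u = v · (f₂ − f₀)/(f₂ + f₀) = 1485 × 0.429/317.169 ≈ 2.01 m/s.
So the fish school is moving at 2.01 m/s toward the emitter.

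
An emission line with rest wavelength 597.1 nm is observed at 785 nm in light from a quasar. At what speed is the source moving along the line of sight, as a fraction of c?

λ'/λ₀ = 1.3147 > 1 (redshift), so the source is receding.
λ'/λ₀ = √((1 + β)/(1 − β)) for a receding source ⇒ β = (r² − 1)/(r² + 1) with r = λ'/λ₀.
β = (1.7284 − 1)/(1.7284 + 1) ≈ 0.267.

0.267c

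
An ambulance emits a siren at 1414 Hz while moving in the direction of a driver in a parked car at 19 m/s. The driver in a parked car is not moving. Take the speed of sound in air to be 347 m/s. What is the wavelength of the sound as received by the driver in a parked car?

Only the source moves, toward the listener, so f' = f · v/(v − v_s).
f' = 1414 × 347/(347 − 19) ≈ 1496 Hz.
λ' = v/f' = 347/1495.91 ≈ 23.2 cm.

23.2 cm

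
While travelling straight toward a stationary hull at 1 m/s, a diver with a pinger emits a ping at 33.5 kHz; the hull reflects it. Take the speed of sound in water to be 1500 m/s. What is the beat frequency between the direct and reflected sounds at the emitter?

The hull receives the sound from a moving source: f₁ = f₀ · v/(v − v_e) = 33.5 × 1500/1499 ≈ 33.5223 kHz.
On the return leg the diver with a pinger is a moving observer: f₂ = f₁ · (v + v_e)/v = 33.5223 × 1501/1500 ≈ 33.5447 kHz.
Beat against the emitted tone (with f₀ = 33500 Hz): |f₂ − f₀| = 2v_e·f₀/(v − v_e) = 2 × 1 × 33500/1499 ≈ 44.7 Hz.

44.7 Hz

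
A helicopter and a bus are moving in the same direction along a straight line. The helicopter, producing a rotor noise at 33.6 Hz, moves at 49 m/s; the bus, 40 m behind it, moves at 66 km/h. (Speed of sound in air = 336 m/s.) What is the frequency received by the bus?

30.9 Hz

66 km/h = 18.33 m/s.
The bus is behind, so the helicopter is moving away from it while the bus is moving toward the helicopter.
Both move, so f' = f · (v + v_o)/(v + v_s).
f' = 33.6 × (336 + 18.33)/(336 + 49) = 33.6 × 354.33/385 ≈ 30.9 Hz.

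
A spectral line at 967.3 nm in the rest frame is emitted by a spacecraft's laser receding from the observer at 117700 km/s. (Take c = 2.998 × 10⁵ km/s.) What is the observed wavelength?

β = v/c = 117700/299800 = 0.3926.
Relativistic Doppler for wavelength: λ' = λ₀ · √((1 + β)/(1 − β)).
λ' = 967.3 × √(1.3926/0.6074) = 967.3 × 1.51417 ≈ 1464.7 nm.

1464.7 nm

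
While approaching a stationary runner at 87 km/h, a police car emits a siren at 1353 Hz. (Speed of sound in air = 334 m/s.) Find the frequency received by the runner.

87 km/h = 24.17 m/s.
Moving source, stationary observer: f' = f · v/(v − v_s) since the source is approaching.
f' = 1353 × 334/(334 − 24.17) = 1353 × 334/309.8 ≈ 1459 Hz.

1459 Hz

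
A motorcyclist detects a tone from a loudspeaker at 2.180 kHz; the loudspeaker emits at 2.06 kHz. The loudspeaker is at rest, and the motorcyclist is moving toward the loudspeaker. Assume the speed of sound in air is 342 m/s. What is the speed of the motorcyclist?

19.9 m/s

f' = f · (v + v_o)/v ⇒ v_o = v · |f'/f − 1|.
v_o = 342 × |2.180/2.06 − 1| = 342 × 0.05825 ≈ 19.9 m/s.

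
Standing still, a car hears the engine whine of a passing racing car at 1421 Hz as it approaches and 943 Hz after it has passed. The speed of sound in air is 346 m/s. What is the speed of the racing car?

f₁/f₂ = (v + v_s)/(v − v_s), so v_s = v · (f₁ − f₂)/(f₁ + f₂).
v_s = 346 × (1421 − 943)/(1421 + 943) = 346 × 478/2364 ≈ 70 m/s.

70 m/s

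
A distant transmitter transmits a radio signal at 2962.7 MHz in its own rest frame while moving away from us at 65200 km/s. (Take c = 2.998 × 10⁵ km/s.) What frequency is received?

2375.2 MHz

β = v/c = 65200/299800 = 0.2175.
Relativistic Doppler for frequency: f' = f₀ · √((1 − β)/(1 + β)).
f' = 2962.7 × √(0.7825/1.2175) = 2962.7 × 0.80171 ≈ 2375.2 MHz.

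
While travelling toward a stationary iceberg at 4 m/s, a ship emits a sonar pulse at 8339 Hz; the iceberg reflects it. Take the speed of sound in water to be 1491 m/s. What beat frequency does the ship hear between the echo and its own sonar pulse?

The iceberg receives the sound from a moving source: f₁ = f₀ · v/(v − v_e) = 8339 × 1491/1487 ≈ 8361.4 Hz.
On the return leg the ship is a moving observer: f₂ = f₁ · (v + v_e)/v = 8361.4 × 1495/1491 ≈ 8383.9 Hz.
Equivalently f₂ = f₀ · (v + v_e)/(v − v_e).
Beat against the emitted tone: |f₂ − f₀| = 2v_e·f₀/(v − v_e) = 2 × 4 × 8339/1487 ≈ 44.9 Hz.

44.9 Hz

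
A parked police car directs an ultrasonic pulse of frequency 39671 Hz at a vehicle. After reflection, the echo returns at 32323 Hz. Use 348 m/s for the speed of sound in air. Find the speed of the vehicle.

36 m/s

Double Doppler shift off a moving reflector: f₂ = f₀ · (v + u)/(v − u) (u > 0 toward emitter).
Rearranging, u = v · (f₂ − f₀)/(f₂ + f₀) = 348 × -7348/71994 ≈ -36 m/s.
So the vehicle is moving at 36 m/s away from the emitter.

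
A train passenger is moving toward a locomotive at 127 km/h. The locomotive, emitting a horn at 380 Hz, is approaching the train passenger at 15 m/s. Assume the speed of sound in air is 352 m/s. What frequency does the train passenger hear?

127 km/h = 35.28 m/s.
General Doppler shift: f' = f · (v + v_o)/(v − v_s).
f' = 380 × (352 + 35.28)/(352 − 15) = 380 × 387.28/337 ≈ 437 Hz.

437 Hz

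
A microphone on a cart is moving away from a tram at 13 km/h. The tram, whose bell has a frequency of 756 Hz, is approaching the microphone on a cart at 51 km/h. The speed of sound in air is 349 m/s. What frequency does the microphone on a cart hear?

780 Hz

51 km/h = 14.17 m/s; 13 km/h = 3.611 m/s.
Both move, so f' = f · (v − v_o)/(v − v_s).
f' = 756 × (349 − 3.611)/(349 − 14.17) = 756 × 345.39/334.83 ≈ 780 Hz.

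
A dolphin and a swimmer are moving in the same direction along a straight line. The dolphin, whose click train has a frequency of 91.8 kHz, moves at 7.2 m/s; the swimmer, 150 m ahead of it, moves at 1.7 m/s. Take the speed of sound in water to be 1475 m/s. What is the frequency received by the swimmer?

The swimmer is ahead, so the dolphin is moving toward it while the swimmer is moving away from the dolphin.
Both move, so f' = f · (v − v_o)/(v − v_s).
f' = 91.8 × (1475 − 1.7)/(1475 − 7.2) = 91.8 × 1473.3/1467.8 ≈ 92.1 kHz.

92.1 kHz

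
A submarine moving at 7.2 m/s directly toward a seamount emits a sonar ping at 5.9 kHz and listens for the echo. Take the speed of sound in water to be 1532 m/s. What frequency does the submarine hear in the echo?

5.96 kHz

The seamount receives the sound from a moving source: f₁ = f₀ · v/(v − v_e) = 5.9 × 1532/1524.8 ≈ 5.93 kHz.
On the return leg the submarine is a moving observer: f₂ = f₁ · (v + v_e)/v = 5.93 × 1539.2/1532 ≈ 5.96 kHz.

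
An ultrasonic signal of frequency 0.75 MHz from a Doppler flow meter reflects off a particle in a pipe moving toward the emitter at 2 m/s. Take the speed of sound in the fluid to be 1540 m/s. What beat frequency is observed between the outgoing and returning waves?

1951 Hz

At the particle in a pipe (a moving observer), f₁ = f₀ · (v + u)/v = 0.75 × 1542/1540 ≈ 0.750974 MHz.
On reflection it acts as a source moving toward the stationary detector: f₂ = f₁ · v/(v − u) = 0.750974 × 1540/1538 ≈ 0.751951 MHz.
Equivalently f₂ = f₀ · (v + u)/(v − u).
Beat frequency (with f₀ = 750000 Hz): |f₂ − f₀| = 2u·f₀/(v − u) = 2 × 2 × 750000/1538 ≈ 1951 Hz.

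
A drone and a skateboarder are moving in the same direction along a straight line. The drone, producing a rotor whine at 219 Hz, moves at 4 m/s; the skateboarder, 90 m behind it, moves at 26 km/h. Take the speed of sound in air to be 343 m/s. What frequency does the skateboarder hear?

221 Hz

26 km/h = 7.222 m/s.
The skateboarder is behind, so the drone is moving away from it while the skateboarder is moving toward the drone.
With source receding and observer approaching, f' = f · (v + v_o)/(v + v_s).
f' = 219 × (343 + 7.222)/(343 + 4) = 219 × 350.22/347 ≈ 221 Hz.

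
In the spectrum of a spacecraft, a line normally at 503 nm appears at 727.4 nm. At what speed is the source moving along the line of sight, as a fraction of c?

0.353

λ'/λ₀ = 1.4461 > 1 (redshift), so the source is receding.
λ'/λ₀ = √((1 + β)/(1 − β)) for a receding source ⇒ β = (r² − 1)/(r² + 1) with r = λ'/λ₀.
β = (2.0913 − 1)/(2.0913 + 1) ≈ 0.353.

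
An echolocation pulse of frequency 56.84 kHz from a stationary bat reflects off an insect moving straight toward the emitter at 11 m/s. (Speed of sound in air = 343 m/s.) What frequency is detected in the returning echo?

60.6 kHz

The insect first receives the wave as a moving observer: f₁ = f₀ · (v + u)/v = 56.84 × (343 + 11)/343 ≈ 58.7 kHz.
On reflection it acts as a source moving toward the stationary detector: f₂ = f₁ · v/(v − u) = 58.7 × 343/332 ≈ 60.6 kHz.
Equivalently f₂ = f₀ · (v + u)/(v − u).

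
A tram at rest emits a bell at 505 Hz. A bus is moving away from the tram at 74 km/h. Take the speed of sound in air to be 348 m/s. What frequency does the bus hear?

74 km/h = 20.56 m/s.
Only the observer moves, away from the source, so f' = f · (v − v_o)/v.
f' = 505 × (348 − 20.56)/348 = 505 × 327.44/348 ≈ 475 Hz.

475 Hz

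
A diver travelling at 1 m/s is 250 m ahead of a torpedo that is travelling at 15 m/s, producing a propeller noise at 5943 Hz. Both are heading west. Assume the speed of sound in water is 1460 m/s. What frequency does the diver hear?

The diver is ahead, so the torpedo is moving toward it while the diver is moving away from the torpedo.
Both move, so f' = f · (v − v_o)/(v − v_s).
f' = 5943 × (1460 − 1)/(1460 − 15) = 5943 × 1459/1445 ≈ 6001 Hz.

6001 Hz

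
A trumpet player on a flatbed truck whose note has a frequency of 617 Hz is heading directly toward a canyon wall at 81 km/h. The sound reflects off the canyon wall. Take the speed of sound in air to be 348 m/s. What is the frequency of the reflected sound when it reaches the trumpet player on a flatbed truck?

702 Hz

81 km/h = 22.5 m/s.
The canyon wall receives the sound from a moving source: f₁ = f₀ · v/(v − v_e) = 617 × 348/325.5 ≈ 660 Hz.
On the return leg the trumpet player on a flatbed truck is a moving observer: f₂ = f₁ · (v + v_e)/v = 660 × 370.5/348 ≈ 702 Hz.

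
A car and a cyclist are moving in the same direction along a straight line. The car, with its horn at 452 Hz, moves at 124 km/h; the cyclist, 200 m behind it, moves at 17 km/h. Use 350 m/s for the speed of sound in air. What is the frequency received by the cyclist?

417 Hz

124 km/h = 34.44 m/s; 17 km/h = 4.722 m/s.
The cyclist is behind, so the car is moving away from it while the cyclist is moving toward the car.
Both move, so f' = f · (v + v_o)/(v + v_s).
f' = 452 × (350 + 4.722)/(350 + 34.44) = 452 × 354.72/384.44 ≈ 417 Hz.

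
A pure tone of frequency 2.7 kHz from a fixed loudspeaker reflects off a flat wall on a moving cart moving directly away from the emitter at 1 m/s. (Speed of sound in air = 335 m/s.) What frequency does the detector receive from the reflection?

At the flat wall on a moving cart (a moving observer), f₁ = f₀ · (v − u)/v = 2.7 × 334/335 ≈ 2.69 kHz.
On reflection it acts as a source moving away from the stationary detector: f₂ = f₁ · v/(v + u) = 2.69 × 335/336 ≈ 2.68 kHz.

2.68 kHz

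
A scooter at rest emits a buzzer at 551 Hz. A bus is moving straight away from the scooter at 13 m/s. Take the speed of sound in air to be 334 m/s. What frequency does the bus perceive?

Only the observer moves, away from the source, so f' = f · (v − v_o)/v.
f' = 551 × (334 − 13)/334 = 551 × 321/334 ≈ 530 Hz.

530 Hz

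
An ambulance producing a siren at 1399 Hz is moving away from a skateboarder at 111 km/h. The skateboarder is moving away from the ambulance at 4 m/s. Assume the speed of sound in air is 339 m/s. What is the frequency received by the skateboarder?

1267 Hz

111 km/h = 30.83 m/s.
Both move, so f' = f · (v − v_o)/(v + v_s).
f' = 1399 × (339 − 4)/(339 + 30.83) = 1399 × 335/369.83 ≈ 1267 Hz.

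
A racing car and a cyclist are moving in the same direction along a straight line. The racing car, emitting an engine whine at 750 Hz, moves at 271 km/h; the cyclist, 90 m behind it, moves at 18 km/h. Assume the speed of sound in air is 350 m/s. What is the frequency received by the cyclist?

271 km/h = 75.28 m/s; 18 km/h = 5 m/s.
The cyclist is behind, so the racing car is moving away from it while the cyclist is moving toward the racing car.
General Doppler shift: f' = f · (v + v_o)/(v + v_s).
f' = 750 × (350 + 5)/(350 + 75.28) = 750 × 355/425.28 ≈ 626 Hz.

626 Hz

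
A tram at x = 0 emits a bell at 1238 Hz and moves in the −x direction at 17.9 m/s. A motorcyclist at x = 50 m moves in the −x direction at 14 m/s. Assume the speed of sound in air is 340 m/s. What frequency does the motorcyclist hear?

1225 Hz

The observer lies on the +x side, so the source is heading away from the observer and the observer is heading toward the source.
With source receding and observer approaching, f' = f · (v + v_o)/(v + v_s).
f' = 1238 × (340 + 14)/(340 + 17.9) = 1238 × 354/357.9 ≈ 1225 Hz.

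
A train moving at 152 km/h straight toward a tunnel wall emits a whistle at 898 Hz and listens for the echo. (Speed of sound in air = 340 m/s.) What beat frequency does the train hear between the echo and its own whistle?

152 km/h = 42.22 m/s.
The tunnel wall receives the sound from a moving source: f₁ = f₀ · v/(v − v_e) = 898 × 340/297.78 ≈ 1025 Hz.
On the return leg the train is a moving observer: f₂ = f₁ · (v + v_e)/v = 1025 × 382.22/340 ≈ 1153 Hz.
Equivalently f₂ = f₀ · (v + v_e)/(v − v_e).
Beat against the emitted tone: |f₂ − f₀| = 2v_e·f₀/(v − v_e) = 2 × 42.22 × 898/297.78 ≈ 255 Hz.

255 Hz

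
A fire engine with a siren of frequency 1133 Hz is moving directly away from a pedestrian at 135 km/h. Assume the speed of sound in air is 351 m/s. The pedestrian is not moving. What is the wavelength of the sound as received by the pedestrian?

135 km/h = 37.5 m/s.
Moving source, stationary observer: f' = f · v/(v + v_s) since the source is receding.
f' = 1133 × 351/(351 + 37.5) ≈ 1024 Hz.
λ' = v/f' = 351/1023.64 ≈ 34.3 cm.

34.3 cm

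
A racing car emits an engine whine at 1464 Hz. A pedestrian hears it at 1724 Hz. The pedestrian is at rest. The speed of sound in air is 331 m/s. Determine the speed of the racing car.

50 m/s

f' > f, so the racing car is approaching.
f' = f · v/(v − v_s) ⇒ v_s = v · |1 − f/f'|.
v_s = 331 × |1 − 1464/1724| = 331 × 0.1508 ≈ 50 m/s.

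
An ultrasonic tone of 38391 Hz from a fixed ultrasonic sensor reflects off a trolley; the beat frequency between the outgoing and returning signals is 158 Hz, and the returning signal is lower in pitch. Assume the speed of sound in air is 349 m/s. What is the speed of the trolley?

Double Doppler shift off a moving reflector: f₂ = f₀ · (v + u)/(v − u) (u > 0 toward emitter).
Returning signal is lower, so f₂ = f₀ − Δf = 38391 − 158 = 38233 Hz.
Rearranging, u = v · (f₂ − f₀)/(f₂ + f₀) = 349 × -158/76624 ≈ -0.72 m/s.
So the trolley is moving at 0.72 m/s away from the emitter.

0.72 m/s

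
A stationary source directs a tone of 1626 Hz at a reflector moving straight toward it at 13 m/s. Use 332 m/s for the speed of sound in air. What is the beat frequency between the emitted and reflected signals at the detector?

The reflector first receives the wave as a moving observer: f₁ = f₀ · (v + u)/v = 1626 × (332 + 13)/332 ≈ 1689.7 Hz.
The reflection then acts as a moving source: f₂ = f₁ · v/(v − u) ≈ 1758.5 Hz.
Beat frequency: |f₂ − f₀| = 2u·f₀/(v − u) = 2 × 13 × 1626/319 ≈ 133 Hz.

133 Hz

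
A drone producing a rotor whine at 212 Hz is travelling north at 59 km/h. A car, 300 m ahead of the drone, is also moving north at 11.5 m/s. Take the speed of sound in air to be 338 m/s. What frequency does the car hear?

215 Hz

59 km/h = 16.39 m/s.
The car is ahead, so the drone is moving toward it while the car is moving away from the drone.
Both move, so f' = f · (v − v_o)/(v − v_s).
f' = 212 × (338 − 11.5)/(338 − 16.39) = 212 × 326.5/321.61 ≈ 215 Hz.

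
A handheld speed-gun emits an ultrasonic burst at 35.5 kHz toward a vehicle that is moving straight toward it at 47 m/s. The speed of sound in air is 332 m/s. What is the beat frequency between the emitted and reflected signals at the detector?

11709 Hz

At the vehicle (a moving observer), f₁ = f₀ · (v + u)/v = 35.5 × 379/332 ≈ 40.53 kHz.
On reflection it acts as a source moving toward the stationary detector: f₂ = f₁ · v/(v − u) = 40.53 × 332/285 ≈ 47.21 kHz.
Equivalently f₂ = f₀ · (v + u)/(v − u).
Beat frequency (with f₀ = 35500 Hz): |f₂ − f₀| = 2u·f₀/(v − u) = 2 × 47 × 35500/285 ≈ 11709 Hz.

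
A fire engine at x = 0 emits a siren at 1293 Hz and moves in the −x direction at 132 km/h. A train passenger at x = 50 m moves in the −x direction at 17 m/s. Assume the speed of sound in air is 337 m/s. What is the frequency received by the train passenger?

1225 Hz

132 km/h = 36.67 m/s.
The observer lies on the +x side, so the source is heading away from the observer and the observer is heading toward the source.
Both move, so f' = f · (v + v_o)/(v + v_s).
f' = 1293 × (337 + 17)/(337 + 36.67) = 1293 × 354/373.67 ≈ 1225 Hz.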